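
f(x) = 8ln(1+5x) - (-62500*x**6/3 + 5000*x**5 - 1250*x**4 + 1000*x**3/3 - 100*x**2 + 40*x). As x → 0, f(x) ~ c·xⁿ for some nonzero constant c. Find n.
7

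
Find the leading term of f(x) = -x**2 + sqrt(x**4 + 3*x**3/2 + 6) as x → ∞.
3*x/4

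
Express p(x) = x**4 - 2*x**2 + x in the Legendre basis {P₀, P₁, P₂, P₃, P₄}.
(-7/15)P₀ + P₁ + (-16/21)P₂ + (8/35)P₄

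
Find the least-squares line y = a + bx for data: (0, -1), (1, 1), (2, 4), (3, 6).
a = -11/10, b = 12/5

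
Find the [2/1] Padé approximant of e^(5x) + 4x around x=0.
(-5*x**2/2 + 22*x/3 + 1)/(1 - 5*x/3)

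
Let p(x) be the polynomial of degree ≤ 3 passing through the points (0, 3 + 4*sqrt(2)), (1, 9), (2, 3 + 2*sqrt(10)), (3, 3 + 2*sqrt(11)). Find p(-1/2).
-81/8 - 5*sqrt(11)/8 + 21*sqrt(10)/8 + 35*sqrt(2)/4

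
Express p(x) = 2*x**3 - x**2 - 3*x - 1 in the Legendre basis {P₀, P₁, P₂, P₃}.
(-4/3)P₀ + (-9/5)P₁ + (-2/3)P₂ + (4/5)P₃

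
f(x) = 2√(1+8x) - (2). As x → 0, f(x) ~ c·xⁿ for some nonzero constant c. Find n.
1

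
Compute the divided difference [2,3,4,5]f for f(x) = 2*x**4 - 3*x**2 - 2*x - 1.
28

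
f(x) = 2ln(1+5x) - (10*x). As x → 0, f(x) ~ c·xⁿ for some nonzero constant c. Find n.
2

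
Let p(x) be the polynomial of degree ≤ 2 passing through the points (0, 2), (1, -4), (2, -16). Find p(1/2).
-1/4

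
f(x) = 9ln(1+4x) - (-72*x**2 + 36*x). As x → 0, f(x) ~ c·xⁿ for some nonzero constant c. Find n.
3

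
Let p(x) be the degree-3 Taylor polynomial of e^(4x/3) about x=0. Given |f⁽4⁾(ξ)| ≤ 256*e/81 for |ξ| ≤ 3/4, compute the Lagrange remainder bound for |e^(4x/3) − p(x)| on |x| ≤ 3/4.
e/24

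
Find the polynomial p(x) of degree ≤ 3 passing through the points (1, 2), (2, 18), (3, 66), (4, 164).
3*x**3 - 2*x**2 + x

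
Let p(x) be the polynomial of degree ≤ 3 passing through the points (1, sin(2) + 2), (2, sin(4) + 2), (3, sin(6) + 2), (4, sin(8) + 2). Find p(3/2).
15*sin(4)/16 + sin(8)/16 - 5*sin(6)/16 + 5*sin(2)/16 + 2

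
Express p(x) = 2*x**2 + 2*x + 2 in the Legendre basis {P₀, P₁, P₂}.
(8/3)P₀ + (2)P₁ + (4/3)P₂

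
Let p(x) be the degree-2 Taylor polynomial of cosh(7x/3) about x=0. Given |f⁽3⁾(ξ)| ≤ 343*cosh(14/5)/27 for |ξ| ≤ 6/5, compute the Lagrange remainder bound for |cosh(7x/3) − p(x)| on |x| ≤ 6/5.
1372*cosh(14/5)/375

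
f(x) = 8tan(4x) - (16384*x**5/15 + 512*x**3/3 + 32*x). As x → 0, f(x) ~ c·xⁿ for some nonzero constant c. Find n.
7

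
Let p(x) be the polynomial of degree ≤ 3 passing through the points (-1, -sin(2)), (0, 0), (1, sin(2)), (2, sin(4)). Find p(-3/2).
-7*sin(2)/8 - 5*sin(4)/16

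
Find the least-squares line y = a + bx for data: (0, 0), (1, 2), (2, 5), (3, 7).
a = -1/10, b = 12/5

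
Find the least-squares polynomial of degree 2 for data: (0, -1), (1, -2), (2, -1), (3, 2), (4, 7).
-1 + (-2)x + x²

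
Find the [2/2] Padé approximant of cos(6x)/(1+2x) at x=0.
(-99*x**2/7 - 3*x/7 + 1)/(3*x**2 + 11*x/7 + 1)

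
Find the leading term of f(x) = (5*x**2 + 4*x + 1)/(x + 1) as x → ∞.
5*x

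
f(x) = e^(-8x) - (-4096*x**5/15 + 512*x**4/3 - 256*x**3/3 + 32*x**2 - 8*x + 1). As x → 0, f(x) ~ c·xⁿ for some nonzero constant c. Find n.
6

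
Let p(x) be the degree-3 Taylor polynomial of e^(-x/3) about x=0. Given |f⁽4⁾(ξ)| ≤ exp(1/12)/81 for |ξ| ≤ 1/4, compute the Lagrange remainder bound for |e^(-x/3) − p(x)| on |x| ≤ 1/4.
exp(1/12)/497664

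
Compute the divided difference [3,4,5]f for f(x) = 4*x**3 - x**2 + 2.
47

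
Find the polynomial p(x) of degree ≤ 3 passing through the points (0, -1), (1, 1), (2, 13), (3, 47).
2*x**3 - x**2 + x - 1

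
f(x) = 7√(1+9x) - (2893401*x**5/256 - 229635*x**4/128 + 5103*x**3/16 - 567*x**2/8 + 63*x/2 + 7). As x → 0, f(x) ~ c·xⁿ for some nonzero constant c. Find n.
6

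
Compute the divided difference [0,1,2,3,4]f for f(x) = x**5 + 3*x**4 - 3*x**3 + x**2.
13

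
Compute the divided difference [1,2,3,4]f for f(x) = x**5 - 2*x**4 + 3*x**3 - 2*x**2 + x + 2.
48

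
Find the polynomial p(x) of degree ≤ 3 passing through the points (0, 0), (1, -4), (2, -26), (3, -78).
-2*x**3 - 3*x**2 + x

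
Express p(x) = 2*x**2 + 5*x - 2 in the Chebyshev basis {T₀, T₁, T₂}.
-T₀ + (5)T₁ + T₂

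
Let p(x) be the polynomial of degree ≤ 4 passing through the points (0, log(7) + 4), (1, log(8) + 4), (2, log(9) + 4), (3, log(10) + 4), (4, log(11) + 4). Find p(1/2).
log(8*11**(123/128)*sqrt(2)*3**(29/32)*5**(7/32)*7**(35/128)/99) + 4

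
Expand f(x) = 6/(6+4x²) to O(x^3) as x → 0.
1 - 2*x**2/3 + O(x**3)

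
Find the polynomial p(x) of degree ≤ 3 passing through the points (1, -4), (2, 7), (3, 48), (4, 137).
3*x**3 - 3*x**2 - x - 3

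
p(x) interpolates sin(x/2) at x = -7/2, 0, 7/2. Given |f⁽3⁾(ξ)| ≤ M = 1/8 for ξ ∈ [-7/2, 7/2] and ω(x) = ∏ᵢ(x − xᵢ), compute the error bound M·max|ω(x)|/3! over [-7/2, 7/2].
343*sqrt(3)/1728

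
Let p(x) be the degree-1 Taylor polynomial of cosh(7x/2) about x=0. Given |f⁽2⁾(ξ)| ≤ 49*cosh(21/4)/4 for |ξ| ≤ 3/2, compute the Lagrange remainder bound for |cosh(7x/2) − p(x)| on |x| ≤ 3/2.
441*cosh(21/4)/32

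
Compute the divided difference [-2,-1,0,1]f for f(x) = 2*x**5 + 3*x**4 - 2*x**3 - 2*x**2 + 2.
2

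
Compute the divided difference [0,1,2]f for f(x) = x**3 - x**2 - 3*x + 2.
2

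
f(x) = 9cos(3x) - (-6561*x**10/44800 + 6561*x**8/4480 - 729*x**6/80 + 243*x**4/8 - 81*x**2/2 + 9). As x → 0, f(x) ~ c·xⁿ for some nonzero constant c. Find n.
12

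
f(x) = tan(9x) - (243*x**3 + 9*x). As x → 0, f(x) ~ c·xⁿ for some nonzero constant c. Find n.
5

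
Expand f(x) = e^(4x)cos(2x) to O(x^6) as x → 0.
1 + 4*x + 6*x**2 + 8*x**3/3 - 14*x**4/3 - 152*x**5/15 + O(x**6)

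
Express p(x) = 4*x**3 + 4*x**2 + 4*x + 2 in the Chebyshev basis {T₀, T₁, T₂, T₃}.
(4)T₀ + (7)T₁ + (2)T₂ + T₃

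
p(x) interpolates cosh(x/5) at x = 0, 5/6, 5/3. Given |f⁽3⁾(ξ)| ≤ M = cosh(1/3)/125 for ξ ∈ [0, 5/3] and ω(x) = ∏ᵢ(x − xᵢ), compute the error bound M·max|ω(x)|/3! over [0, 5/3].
sqrt(3)*cosh(1/3)/5832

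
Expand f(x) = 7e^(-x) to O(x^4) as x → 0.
7 - 7*x + 7*x**2/2 - 7*x**3/6 + O(x**4)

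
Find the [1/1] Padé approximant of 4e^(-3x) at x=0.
(4 - 6*x)/(3*x/2 + 1)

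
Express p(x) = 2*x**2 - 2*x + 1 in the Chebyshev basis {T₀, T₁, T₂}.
(2)T₀ + (-2)T₁ + T₂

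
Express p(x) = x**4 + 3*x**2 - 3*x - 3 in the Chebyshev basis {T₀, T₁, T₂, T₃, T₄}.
(-9/8)T₀ + (-3)T₁ + (2)T₂ + (1/8)T₄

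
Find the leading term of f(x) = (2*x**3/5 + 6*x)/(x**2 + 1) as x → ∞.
2*x/5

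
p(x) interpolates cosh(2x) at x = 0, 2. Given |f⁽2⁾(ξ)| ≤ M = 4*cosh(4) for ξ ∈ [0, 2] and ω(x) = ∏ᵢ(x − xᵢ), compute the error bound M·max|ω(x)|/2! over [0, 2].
2*cosh(4)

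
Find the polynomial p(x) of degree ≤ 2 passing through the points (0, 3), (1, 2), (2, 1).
3 - x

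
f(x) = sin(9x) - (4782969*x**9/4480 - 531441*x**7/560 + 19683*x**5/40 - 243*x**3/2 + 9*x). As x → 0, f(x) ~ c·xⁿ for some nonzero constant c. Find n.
11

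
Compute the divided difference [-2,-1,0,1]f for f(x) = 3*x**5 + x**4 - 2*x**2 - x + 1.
13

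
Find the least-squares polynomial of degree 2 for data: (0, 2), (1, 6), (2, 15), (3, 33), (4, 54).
68/35 + (57/70)x + (43/14)x²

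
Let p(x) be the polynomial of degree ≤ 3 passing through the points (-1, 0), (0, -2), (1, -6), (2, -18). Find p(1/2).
-27/8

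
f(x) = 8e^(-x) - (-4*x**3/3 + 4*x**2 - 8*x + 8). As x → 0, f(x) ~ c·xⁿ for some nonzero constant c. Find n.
4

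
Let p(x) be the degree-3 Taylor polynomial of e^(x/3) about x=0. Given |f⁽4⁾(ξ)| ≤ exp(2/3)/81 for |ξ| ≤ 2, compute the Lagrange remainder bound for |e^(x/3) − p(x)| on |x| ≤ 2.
2*exp(2/3)/243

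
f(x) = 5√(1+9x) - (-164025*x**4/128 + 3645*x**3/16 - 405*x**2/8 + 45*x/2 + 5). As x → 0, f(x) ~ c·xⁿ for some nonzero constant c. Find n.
5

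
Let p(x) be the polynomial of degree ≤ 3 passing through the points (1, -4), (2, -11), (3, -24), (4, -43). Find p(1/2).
-11/4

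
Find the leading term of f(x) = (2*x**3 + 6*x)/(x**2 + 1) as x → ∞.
2*x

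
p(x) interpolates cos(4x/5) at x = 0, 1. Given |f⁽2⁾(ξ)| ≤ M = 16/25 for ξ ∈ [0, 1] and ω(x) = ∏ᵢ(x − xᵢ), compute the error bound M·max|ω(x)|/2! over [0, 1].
2/25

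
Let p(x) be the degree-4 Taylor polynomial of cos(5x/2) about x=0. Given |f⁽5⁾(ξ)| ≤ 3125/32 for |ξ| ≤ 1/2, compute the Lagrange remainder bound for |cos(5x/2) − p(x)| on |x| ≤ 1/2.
625/24576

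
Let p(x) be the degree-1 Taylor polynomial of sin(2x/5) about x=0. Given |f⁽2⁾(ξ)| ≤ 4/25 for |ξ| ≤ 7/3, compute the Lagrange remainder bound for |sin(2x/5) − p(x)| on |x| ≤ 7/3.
98/225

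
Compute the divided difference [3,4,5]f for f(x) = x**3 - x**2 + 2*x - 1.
11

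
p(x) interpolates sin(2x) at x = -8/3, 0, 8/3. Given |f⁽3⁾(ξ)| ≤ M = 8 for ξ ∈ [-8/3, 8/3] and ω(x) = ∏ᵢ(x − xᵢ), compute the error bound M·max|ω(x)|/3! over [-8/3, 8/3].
4096*sqrt(3)/729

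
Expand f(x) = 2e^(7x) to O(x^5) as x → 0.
2 + 14*x + 49*x**2 + 343*x**3/3 + 2401*x**4/12 + O(x**5)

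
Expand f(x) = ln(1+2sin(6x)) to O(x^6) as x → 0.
12*x - 72*x**2 + 504*x**3 - 4320*x**4 + 39528*x**5 + O(x**6)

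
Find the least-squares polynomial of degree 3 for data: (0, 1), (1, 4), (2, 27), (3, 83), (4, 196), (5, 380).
37/42 + (185/252)x + (-5/42)x² + (109/36)x³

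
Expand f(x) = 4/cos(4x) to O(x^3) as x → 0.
4 + 32*x**2 + O(x**3)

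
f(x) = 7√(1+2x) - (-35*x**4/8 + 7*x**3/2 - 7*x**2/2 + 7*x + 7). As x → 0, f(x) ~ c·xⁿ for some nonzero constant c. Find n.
5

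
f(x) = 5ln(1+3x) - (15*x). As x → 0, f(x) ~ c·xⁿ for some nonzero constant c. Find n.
2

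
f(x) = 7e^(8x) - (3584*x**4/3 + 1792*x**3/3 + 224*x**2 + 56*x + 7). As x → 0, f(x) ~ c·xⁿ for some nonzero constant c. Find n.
5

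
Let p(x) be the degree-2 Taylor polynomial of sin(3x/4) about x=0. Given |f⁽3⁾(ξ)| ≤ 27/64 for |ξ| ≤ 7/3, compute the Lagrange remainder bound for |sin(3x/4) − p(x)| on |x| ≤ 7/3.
343/384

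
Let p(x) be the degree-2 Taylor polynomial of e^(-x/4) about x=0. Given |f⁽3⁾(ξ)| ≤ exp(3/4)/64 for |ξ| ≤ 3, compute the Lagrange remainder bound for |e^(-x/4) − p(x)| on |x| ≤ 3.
9*exp(3/4)/128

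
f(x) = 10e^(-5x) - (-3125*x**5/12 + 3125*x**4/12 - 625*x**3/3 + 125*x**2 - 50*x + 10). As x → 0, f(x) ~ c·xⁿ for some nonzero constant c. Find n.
6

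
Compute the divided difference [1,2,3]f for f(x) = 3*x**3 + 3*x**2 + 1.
21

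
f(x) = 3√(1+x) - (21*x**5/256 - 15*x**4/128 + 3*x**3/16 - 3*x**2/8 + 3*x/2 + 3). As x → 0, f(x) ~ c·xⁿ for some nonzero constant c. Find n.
6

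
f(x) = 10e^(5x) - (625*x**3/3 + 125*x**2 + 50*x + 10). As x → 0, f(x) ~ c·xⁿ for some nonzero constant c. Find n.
4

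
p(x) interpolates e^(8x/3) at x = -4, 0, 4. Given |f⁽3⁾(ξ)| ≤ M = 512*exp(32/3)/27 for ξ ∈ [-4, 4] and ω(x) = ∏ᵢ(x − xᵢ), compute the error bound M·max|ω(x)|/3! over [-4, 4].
32768*sqrt(3)*exp(32/3)/729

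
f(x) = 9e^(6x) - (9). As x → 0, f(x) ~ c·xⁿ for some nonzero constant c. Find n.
1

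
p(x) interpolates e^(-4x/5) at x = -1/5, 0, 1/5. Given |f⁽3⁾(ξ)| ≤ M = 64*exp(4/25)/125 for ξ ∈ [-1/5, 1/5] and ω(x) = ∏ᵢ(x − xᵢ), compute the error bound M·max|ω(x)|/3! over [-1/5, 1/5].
64*sqrt(3)*exp(4/25)/421875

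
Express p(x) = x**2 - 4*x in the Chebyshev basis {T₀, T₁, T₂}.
(1/2)T₀ + (-4)T₁ + (1/2)T₂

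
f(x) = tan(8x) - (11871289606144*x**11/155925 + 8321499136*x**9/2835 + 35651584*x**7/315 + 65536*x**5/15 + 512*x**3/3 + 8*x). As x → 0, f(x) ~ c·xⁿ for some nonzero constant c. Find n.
13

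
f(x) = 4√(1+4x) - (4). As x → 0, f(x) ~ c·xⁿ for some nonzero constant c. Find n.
1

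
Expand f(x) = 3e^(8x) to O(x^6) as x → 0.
3 + 24*x + 96*x**2 + 256*x**3 + 512*x**4 + 4096*x**5/5 + O(x**6)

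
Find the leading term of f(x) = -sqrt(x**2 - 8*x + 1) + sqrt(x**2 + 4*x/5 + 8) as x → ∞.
22/5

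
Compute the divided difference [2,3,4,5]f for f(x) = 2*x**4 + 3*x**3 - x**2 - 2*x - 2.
31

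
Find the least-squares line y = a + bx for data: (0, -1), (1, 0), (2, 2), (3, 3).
a = -11/10, b = 7/5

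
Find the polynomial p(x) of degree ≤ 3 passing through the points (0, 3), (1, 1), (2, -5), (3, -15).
3 - 2*x**2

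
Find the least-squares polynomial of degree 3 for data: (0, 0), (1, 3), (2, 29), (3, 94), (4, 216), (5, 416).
-11/63 + (-361/378)x + (403/252)x² + (329/108)x³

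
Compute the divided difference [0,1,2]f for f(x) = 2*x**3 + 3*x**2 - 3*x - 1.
9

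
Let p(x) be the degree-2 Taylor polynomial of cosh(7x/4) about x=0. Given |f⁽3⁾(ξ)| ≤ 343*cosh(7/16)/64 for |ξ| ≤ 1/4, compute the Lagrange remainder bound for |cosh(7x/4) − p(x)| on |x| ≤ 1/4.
343*cosh(7/16)/24576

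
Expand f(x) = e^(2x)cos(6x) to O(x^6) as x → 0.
1 + 2*x - 16*x**2 - 104*x**3/3 + 56*x**4/3 + 1264*x**5/15 + O(x**6)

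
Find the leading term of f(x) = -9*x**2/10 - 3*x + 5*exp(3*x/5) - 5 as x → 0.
9*x**3/50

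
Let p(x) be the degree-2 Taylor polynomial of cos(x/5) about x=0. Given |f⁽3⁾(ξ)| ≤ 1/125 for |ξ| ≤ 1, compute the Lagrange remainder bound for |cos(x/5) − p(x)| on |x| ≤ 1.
1/750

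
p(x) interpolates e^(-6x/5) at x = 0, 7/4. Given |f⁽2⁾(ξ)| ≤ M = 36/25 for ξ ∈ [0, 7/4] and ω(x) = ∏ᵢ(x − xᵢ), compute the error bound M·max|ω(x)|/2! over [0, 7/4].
441/800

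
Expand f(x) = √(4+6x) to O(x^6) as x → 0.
2 + 3*x/2 - 9*x**2/16 + 27*x**3/64 - 405*x**4/1024 + 1701*x**5/4096 + O(x**6)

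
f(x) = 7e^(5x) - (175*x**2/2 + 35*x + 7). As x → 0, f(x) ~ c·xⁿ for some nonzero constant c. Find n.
3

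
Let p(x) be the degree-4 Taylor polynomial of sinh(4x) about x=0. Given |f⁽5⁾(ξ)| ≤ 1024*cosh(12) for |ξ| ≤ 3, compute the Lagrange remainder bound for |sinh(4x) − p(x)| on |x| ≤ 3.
10368*cosh(12)/5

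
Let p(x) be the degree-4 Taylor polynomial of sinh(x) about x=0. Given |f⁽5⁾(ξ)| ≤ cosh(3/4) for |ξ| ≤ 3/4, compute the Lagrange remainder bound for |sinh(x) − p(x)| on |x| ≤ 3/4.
81*cosh(3/4)/40960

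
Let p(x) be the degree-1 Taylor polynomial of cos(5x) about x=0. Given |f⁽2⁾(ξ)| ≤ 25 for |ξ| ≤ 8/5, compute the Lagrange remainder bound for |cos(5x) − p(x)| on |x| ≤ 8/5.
32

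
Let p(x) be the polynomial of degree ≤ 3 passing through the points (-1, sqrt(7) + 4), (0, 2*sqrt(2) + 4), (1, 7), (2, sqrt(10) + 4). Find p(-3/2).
-35*sqrt(2)/8 - 5*sqrt(10)/16 + 35*sqrt(7)/16 + 127/16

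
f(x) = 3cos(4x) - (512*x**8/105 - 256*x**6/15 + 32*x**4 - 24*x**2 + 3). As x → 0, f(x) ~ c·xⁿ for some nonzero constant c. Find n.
10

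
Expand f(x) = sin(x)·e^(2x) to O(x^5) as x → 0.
x + 2*x**2 + 11*x**3/6 + x**4 + O(x**5)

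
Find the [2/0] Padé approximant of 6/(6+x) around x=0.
x**2/36 - x/6 + 1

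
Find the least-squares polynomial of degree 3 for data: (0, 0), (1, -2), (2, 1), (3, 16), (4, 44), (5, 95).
-1/21 + (-359/126)x + (5/84)x² + (31/36)x³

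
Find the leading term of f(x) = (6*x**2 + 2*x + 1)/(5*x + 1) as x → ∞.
6*x/5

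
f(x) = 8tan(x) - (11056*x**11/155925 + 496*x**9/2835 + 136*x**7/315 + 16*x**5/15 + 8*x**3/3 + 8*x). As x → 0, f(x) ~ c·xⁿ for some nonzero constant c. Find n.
13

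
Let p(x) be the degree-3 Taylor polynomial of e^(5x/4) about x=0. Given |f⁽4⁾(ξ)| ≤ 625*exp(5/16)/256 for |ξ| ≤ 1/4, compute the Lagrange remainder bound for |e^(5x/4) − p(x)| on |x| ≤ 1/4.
625*exp(5/16)/1572864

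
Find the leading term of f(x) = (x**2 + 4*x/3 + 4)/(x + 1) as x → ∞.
x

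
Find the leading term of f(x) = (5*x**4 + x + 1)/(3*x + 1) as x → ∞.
5*x**3/3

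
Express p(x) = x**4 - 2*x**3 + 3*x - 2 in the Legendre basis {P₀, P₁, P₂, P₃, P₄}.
(-9/5)P₀ + (9/5)P₁ + (4/7)P₂ + (-4/5)P₃ + (8/35)P₄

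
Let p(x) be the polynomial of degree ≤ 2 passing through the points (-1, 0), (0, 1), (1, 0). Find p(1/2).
3/4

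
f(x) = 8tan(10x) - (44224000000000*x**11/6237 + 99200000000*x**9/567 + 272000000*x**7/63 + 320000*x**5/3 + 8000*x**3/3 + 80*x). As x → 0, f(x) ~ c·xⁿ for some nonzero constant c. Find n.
13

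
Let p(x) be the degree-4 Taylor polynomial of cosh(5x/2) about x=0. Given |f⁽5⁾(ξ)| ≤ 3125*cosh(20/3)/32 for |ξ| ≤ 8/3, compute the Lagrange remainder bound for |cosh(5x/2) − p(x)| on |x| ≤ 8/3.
80000*cosh(20/3)/729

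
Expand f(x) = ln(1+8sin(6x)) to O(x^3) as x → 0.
48*x - 1152*x**2 + O(x**3)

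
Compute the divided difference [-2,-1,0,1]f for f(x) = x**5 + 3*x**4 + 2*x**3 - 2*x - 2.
1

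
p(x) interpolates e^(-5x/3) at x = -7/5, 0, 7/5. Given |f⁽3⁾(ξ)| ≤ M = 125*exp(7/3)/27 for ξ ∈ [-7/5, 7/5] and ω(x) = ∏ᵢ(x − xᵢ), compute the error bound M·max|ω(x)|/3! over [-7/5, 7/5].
343*sqrt(3)*exp(7/3)/729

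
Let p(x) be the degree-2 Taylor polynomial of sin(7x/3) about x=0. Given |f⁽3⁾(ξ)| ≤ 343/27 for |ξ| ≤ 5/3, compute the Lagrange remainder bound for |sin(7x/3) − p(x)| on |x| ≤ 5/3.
42875/4374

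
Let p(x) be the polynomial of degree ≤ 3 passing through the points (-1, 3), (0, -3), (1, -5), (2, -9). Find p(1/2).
-33/8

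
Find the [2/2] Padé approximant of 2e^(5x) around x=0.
(25*x**2/6 + 5*x + 2)/(25*x**2/12 - 5*x/2 + 1)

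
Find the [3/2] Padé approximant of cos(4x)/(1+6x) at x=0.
(352*x**3/7 - 176*x**2/21 - 6*x + 1)/(1 - 764*x**2/21)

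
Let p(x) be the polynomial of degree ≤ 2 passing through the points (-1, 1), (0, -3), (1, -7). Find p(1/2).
-5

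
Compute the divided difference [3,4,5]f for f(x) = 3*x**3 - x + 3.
36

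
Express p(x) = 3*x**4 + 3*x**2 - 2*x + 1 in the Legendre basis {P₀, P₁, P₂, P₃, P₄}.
(13/5)P₀ + (-2)P₁ + (26/7)P₂ + (24/35)P₄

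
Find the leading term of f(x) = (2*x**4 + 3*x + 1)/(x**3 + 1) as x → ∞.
2*x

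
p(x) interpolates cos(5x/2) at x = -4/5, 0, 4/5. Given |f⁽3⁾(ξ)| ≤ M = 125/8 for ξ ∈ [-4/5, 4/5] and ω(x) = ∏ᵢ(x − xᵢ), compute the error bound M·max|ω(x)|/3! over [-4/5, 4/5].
8*sqrt(3)/27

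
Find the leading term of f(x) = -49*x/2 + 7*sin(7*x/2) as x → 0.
-2401*x**3/48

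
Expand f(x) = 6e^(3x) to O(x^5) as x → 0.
6 + 18*x + 27*x**2 + 27*x**3 + 81*x**4/4 + O(x**5)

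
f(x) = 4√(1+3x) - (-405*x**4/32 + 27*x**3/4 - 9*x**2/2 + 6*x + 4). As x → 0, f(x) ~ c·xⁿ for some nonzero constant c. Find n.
5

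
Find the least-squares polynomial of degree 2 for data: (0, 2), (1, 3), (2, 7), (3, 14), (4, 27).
79/35 + (-113/70)x + (27/14)x²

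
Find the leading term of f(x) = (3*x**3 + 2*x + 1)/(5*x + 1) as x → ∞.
3*x**2/5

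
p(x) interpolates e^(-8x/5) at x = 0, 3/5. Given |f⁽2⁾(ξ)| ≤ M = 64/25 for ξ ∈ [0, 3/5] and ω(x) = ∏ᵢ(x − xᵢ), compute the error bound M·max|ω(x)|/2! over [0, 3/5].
72/625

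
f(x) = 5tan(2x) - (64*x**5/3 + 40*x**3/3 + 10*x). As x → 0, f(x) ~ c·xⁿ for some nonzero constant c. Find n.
7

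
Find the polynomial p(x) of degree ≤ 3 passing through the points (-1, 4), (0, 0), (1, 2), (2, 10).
3*x**2 - x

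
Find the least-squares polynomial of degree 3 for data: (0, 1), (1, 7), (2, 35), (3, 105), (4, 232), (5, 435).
15/14 + (-5/84)x + (39/14)x² + (35/12)x³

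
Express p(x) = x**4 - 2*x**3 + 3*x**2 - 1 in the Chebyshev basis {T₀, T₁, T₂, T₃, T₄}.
(7/8)T₀ + (-3/2)T₁ + (2)T₂ + (-1/2)T₃ + (1/8)T₄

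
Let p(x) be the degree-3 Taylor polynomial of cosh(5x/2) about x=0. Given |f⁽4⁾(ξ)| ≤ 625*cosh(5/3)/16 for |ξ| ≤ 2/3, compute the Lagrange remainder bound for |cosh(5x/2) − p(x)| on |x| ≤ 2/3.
625*cosh(5/3)/1944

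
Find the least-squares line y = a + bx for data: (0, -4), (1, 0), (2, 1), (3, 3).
a = -33/10, b = 11/5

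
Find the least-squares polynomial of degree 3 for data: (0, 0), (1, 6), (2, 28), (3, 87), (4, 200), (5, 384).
10/63 + (484/189)x + (-31/126)x² + (163/54)x³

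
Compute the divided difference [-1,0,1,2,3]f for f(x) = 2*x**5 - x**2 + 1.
10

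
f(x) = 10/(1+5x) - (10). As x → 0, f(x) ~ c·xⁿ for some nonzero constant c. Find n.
1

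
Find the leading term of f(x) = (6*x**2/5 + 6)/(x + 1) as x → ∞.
6*x/5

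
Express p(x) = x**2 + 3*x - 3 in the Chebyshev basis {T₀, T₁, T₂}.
(-5/2)T₀ + (3)T₁ + (1/2)T₂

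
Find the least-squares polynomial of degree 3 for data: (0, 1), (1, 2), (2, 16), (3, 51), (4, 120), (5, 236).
101/126 + (163/756)x + (-20/63)x² + (209/108)x³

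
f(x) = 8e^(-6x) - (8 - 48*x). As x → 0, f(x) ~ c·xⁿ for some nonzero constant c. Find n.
2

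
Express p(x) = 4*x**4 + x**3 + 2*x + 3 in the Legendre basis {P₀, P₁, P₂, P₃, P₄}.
(19/5)P₀ + (13/5)P₁ + (16/7)P₂ + (2/5)P₃ + (32/35)P₄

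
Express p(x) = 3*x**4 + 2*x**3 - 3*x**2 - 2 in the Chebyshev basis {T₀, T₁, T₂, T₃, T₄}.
(-19/8)T₀ + (3/2)T₁ + (1/2)T₃ + (3/8)T₄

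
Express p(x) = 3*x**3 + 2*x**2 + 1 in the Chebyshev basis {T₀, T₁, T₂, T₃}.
(2)T₀ + (9/4)T₁ + T₂ + (3/4)T₃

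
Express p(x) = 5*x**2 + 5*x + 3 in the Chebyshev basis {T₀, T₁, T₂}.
(11/2)T₀ + (5)T₁ + (5/2)T₂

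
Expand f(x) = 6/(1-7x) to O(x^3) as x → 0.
6 + 42*x + 294*x**2 + O(x**3)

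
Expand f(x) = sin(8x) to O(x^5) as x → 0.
8*x - 256*x**3/3 + O(x**5)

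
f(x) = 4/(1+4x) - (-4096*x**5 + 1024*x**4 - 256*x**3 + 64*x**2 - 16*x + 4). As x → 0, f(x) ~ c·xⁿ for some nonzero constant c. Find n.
6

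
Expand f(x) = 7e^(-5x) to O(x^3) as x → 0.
7 - 35*x + 175*x**2/2 + O(x**3)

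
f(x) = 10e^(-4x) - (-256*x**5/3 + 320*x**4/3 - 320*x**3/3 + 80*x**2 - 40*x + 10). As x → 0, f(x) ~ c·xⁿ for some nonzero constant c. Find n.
6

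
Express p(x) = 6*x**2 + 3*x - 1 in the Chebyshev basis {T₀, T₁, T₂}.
(2)T₀ + (3)T₁ + (3)T₂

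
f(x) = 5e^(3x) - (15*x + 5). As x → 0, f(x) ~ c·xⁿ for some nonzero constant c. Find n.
2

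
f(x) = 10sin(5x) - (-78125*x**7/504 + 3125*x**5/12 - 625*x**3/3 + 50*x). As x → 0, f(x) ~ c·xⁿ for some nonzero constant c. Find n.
9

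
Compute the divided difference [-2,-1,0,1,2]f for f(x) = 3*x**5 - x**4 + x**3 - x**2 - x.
-1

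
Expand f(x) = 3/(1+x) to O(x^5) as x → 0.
3 - 3*x + 3*x**2 - 3*x**3 + 3*x**4 + O(x**5)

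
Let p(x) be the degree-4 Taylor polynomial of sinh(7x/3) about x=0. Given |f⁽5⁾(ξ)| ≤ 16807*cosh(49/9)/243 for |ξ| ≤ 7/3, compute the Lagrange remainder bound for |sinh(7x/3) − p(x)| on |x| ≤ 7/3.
282475249*cosh(49/9)/7085880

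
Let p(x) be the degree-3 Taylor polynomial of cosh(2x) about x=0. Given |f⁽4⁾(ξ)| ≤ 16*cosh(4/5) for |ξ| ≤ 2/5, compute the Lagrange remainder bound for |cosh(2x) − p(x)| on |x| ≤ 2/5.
32*cosh(4/5)/1875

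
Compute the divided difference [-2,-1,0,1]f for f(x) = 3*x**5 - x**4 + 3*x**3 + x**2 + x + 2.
20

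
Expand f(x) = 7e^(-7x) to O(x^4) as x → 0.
7 - 49*x + 343*x**2/2 - 2401*x**3/6 + O(x**4)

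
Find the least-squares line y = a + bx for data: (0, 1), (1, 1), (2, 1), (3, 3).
a = 3/5, b = 3/5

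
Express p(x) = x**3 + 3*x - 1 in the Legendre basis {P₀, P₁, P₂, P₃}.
-P₀ + (18/5)P₁ + (2/5)P₃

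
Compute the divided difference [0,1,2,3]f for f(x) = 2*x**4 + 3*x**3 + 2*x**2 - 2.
15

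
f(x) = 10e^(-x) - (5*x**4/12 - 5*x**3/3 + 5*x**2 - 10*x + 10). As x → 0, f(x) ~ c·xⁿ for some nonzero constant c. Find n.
5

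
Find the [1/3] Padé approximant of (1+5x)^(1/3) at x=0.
(25*x/6 + 1)/(125*x**3/81 - 25*x**2/18 + 5*x/2 + 1)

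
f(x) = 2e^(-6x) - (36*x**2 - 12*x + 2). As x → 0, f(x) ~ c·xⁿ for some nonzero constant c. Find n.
3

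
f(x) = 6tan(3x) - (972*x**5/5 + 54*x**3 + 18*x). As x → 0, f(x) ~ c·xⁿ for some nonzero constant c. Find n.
7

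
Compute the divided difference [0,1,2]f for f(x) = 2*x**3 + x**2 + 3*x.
7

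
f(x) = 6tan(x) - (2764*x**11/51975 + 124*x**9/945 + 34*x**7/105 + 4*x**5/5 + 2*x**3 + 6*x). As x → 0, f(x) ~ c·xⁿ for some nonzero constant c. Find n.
13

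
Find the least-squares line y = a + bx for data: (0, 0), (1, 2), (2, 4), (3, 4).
a = 2/5, b = 7/5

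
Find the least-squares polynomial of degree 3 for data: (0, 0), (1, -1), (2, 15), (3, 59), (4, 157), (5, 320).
-5/42 + (-415/252)x + (-19/12)x² + (53/18)x³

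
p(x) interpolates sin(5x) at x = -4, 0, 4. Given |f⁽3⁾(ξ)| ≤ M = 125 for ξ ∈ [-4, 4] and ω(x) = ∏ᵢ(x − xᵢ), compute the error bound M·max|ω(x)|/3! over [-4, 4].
8000*sqrt(3)/27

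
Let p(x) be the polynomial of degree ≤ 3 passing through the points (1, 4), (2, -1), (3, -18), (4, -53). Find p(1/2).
31/8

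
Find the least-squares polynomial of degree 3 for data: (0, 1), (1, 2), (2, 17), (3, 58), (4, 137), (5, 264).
67/63 + (-503/189)x + (191/126)x² + (103/54)x³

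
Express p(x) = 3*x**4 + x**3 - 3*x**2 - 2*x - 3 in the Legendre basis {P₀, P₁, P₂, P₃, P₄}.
(-17/5)P₀ + (-7/5)P₁ + (-2/7)P₂ + (2/5)P₃ + (24/35)P₄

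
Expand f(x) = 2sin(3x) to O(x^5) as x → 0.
6*x - 9*x**3 + O(x**5)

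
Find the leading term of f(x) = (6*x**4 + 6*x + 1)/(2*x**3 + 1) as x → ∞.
3*x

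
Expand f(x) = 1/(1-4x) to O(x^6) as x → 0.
1 + 4*x + 16*x**2 + 64*x**3 + 256*x**4 + 1024*x**5 + O(x**6)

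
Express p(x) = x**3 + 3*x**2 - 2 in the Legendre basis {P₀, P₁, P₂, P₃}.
-P₀ + (3/5)P₁ + (2)P₂ + (2/5)P₃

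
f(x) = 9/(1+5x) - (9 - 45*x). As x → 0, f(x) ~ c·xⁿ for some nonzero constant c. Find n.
2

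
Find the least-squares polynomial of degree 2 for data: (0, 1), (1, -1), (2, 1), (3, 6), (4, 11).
22/35 + (-151/70)x + (17/14)x²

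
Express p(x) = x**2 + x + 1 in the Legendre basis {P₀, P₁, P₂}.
(4/3)P₀ + P₁ + (2/3)P₂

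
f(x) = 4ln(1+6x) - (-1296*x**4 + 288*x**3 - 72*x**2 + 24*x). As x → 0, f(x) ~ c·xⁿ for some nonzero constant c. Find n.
5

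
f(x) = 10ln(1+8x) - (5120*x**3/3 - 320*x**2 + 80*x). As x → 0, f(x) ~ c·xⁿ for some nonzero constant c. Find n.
4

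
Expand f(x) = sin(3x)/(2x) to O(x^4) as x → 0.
3/2 - 9*x**2/4 + O(x**4)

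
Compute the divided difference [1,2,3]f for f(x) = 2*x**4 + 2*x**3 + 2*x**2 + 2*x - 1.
64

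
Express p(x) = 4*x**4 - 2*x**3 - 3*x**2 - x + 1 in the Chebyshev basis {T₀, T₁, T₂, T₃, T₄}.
T₀ + (-5/2)T₁ + (1/2)T₂ + (-1/2)T₃ + (1/2)T₄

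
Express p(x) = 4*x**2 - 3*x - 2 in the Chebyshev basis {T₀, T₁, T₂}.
(-3)T₁ + (2)T₂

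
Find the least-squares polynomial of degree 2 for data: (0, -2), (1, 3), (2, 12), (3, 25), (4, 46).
-58/35 + (53/35)x + (18/7)x²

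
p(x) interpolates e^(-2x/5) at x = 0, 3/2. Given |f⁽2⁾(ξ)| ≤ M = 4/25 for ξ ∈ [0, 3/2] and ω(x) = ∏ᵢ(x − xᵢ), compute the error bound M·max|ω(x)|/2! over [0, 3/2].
9/200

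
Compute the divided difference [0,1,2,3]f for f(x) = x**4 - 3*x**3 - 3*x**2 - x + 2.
3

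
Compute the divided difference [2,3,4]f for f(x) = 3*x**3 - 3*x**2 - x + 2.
24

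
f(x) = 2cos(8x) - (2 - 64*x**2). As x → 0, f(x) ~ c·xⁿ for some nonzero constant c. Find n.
4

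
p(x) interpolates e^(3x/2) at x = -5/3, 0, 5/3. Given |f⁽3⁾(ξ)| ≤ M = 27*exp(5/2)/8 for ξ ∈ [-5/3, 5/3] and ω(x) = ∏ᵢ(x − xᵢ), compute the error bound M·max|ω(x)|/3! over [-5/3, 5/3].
125*sqrt(3)*exp(5/2)/216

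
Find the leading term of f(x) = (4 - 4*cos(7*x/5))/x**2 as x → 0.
98/25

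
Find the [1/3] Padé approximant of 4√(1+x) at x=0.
(7*x/2 + 4)/(x**3/64 - x**2/16 + 3*x/8 + 1)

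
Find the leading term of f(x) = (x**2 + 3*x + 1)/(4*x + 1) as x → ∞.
x/4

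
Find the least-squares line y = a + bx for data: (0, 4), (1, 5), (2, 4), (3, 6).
a = 4, b = 1/2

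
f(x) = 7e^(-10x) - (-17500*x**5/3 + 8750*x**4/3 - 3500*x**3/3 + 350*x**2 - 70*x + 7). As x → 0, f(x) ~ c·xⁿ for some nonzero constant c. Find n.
6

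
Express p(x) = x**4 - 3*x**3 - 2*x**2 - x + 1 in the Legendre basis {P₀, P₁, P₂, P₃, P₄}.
(8/15)P₀ + (-14/5)P₁ + (-16/21)P₂ + (-6/5)P₃ + (8/35)P₄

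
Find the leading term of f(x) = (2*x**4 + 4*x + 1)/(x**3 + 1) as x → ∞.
2*x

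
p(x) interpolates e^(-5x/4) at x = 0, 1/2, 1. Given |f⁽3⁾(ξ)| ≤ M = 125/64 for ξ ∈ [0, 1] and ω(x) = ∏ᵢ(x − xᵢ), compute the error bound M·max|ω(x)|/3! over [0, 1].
125*sqrt(3)/13824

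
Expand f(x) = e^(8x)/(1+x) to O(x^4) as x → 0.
1 + 7*x + 25*x**2 + 181*x**3/3 + O(x**4)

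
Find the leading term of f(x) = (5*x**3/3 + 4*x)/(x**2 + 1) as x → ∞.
5*x/3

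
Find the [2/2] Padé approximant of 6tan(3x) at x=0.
18*x/(1 - 3*x**2)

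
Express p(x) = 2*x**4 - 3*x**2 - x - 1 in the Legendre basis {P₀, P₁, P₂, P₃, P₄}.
(-8/5)P₀ - P₁ + (-6/7)P₂ + (16/35)P₄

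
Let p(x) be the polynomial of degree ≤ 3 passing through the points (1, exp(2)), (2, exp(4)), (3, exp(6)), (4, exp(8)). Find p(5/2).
(-exp(6) - 1 + 9*exp(2) + 9*exp(4))*exp(2)/16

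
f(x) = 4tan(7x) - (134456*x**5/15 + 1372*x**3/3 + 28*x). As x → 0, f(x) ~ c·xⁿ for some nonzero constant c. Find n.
7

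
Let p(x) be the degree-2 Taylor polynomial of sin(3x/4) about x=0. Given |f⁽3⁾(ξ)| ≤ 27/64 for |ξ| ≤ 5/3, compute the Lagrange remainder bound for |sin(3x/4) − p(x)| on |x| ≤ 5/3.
125/384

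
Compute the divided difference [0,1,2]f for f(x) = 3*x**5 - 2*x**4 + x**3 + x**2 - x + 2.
35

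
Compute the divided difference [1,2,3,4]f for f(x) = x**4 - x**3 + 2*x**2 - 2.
9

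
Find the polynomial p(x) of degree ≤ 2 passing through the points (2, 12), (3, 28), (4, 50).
3*x**2 + x - 2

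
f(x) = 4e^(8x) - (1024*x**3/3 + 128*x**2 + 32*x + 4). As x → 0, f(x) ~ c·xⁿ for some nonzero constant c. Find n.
4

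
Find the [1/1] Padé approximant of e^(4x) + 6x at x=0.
(46*x/5 + 1)/(1 - 4*x/5)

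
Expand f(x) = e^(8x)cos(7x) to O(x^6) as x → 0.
1 + 8*x + 15*x**2/2 - 332*x**3/3 - 12319*x**4/24 - 15259*x**5/15 + O(x**6)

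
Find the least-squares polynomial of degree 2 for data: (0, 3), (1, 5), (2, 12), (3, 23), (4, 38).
101/35 + (8/35)x + (15/7)x²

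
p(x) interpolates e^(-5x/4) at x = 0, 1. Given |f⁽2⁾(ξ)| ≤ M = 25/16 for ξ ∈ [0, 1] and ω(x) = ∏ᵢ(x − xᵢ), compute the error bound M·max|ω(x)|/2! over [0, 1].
25/128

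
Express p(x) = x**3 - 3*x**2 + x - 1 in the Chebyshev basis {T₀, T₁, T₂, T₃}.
(-5/2)T₀ + (7/4)T₁ + (-3/2)T₂ + (1/4)T₃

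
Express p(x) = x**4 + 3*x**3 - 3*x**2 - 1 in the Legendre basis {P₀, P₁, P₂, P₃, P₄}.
(-9/5)P₀ + (9/5)P₁ + (-10/7)P₂ + (6/5)P₃ + (8/35)P₄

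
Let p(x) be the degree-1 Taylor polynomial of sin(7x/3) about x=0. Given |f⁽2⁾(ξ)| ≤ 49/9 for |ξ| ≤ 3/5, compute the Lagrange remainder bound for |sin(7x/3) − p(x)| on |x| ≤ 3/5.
49/50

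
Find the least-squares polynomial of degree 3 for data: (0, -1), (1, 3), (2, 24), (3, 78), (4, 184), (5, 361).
-47/42 + (671/252)x + (-25/21)x² + (109/36)x³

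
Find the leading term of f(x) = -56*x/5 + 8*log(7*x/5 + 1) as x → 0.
-196*x**2/25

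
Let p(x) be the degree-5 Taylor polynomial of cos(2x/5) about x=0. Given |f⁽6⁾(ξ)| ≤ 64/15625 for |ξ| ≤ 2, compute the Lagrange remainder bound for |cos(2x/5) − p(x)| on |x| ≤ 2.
256/703125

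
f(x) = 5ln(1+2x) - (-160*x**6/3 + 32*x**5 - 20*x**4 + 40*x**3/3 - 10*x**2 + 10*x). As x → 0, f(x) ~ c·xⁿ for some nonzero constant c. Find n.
7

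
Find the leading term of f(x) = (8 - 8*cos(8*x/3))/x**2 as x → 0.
256/9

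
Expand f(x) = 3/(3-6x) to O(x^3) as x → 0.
1 + 2*x + 4*x**2 + O(x**3)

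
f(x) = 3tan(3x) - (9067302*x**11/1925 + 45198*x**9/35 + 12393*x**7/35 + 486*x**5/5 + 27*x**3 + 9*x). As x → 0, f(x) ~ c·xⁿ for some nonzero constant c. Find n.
13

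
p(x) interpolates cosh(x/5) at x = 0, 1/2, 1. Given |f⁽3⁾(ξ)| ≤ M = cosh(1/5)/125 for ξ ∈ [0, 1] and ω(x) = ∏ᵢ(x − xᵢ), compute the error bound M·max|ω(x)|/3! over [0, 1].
sqrt(3)*cosh(1/5)/27000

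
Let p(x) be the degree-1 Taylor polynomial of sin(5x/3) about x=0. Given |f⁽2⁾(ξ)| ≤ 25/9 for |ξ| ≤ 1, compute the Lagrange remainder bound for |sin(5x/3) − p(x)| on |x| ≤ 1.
25/18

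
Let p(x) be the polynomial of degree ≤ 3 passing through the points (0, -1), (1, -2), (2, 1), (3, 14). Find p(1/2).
-13/8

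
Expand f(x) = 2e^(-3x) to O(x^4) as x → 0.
2 - 6*x + 9*x**2 - 9*x**3 + O(x**4)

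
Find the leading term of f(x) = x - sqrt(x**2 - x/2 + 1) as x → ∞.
1/4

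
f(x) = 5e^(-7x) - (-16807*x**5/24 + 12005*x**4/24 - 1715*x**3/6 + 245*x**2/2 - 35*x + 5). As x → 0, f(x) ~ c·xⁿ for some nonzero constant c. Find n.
6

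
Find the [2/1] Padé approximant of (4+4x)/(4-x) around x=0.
(x + 1)/(1 - x/4)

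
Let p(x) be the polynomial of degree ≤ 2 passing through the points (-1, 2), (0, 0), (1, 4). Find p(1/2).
5/4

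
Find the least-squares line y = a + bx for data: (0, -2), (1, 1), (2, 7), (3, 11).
a = -5/2, b = 9/2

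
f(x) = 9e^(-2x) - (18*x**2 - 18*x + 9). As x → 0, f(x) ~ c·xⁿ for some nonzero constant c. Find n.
3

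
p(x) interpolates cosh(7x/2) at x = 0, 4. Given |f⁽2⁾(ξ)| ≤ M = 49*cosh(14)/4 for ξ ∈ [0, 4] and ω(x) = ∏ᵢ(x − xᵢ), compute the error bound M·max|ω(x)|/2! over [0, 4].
49*cosh(14)/2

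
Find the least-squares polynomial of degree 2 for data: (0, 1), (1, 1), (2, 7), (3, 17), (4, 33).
33/35 + (-16/7)x + (18/7)x²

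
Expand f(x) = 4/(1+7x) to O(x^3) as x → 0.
4 - 28*x + 196*x**2 + O(x**3)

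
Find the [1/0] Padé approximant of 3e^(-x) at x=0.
3 - 3*x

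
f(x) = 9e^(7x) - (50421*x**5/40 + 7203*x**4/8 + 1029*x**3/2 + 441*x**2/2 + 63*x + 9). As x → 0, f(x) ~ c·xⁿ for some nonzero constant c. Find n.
6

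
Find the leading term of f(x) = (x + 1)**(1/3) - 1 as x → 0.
x/3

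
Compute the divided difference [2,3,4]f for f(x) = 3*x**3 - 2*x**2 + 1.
25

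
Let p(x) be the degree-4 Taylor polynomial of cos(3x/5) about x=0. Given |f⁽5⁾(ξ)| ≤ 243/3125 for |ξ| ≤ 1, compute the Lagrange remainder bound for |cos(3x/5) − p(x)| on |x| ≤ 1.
81/125000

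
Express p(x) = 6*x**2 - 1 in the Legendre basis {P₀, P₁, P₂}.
P₀ + (4)P₂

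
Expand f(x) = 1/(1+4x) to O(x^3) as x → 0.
1 - 4*x + 16*x**2 + O(x**3)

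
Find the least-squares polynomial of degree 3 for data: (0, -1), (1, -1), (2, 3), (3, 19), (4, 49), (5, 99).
-8/9 + (-631/378)x + (22/63)x² + (43/54)x³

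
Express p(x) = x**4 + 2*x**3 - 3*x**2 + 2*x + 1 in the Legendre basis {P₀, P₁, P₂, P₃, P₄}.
(1/5)P₀ + (16/5)P₁ + (-10/7)P₂ + (4/5)P₃ + (8/35)P₄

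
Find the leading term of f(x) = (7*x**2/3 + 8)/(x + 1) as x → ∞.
7*x/3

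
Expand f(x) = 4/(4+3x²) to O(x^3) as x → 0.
1 - 3*x**2/4 + O(x**3)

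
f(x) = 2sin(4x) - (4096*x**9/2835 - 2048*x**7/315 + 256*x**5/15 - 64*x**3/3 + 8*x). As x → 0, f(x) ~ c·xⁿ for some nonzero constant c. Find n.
11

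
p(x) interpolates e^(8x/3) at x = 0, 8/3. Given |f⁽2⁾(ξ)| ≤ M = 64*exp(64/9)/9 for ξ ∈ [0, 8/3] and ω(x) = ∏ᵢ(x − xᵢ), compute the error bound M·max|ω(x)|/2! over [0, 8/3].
512*exp(64/9)/81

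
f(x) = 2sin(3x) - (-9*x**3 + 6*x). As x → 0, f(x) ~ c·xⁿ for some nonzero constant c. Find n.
5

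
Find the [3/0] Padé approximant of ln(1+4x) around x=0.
4*x*(16*x**2 - 6*x + 3)/3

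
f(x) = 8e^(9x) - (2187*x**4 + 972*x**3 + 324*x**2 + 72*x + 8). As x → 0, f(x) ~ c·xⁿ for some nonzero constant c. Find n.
5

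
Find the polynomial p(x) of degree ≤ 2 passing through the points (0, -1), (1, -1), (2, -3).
-x**2 + x - 1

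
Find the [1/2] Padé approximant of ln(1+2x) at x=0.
2*x/(-x**2/3 + x + 1)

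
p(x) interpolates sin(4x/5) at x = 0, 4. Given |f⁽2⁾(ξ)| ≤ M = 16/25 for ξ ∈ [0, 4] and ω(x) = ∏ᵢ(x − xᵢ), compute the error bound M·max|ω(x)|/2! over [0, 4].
32/25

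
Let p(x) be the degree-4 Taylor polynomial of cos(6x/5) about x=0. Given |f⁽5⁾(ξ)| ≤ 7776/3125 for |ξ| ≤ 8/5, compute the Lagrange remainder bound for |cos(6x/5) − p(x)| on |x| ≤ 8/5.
10616832/48828125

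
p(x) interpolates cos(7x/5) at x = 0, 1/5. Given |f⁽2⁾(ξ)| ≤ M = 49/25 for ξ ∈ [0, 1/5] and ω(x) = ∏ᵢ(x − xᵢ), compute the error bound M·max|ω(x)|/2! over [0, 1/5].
49/5000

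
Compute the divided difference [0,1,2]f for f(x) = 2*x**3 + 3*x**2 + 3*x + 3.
9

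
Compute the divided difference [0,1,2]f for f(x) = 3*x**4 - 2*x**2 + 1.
19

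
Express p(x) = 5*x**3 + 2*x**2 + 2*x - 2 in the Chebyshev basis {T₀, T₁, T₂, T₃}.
-T₀ + (23/4)T₁ + T₂ + (5/4)T₃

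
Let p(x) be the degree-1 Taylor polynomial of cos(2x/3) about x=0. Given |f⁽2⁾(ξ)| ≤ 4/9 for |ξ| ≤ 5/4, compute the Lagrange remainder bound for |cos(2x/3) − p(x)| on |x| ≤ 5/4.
25/72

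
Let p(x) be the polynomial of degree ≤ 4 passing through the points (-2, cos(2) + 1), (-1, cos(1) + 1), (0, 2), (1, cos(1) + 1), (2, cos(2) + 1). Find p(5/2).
-75*cos(1)/16 + 175*cos(2)/64 + 253/64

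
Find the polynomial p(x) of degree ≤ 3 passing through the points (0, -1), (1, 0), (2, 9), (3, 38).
2*x**3 - 2*x**2 + x - 1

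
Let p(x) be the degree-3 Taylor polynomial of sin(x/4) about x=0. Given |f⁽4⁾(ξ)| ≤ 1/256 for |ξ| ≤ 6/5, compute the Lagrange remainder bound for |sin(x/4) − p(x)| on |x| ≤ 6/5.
27/80000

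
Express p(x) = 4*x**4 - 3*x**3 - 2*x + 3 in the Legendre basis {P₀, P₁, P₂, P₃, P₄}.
(19/5)P₀ + (-19/5)P₁ + (16/7)P₂ + (-6/5)P₃ + (32/35)P₄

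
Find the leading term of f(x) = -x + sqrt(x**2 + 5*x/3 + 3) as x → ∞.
5/6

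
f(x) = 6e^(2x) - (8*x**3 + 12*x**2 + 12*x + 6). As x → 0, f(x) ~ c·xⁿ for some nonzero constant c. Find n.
4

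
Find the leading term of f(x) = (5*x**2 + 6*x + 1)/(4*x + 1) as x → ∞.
5*x/4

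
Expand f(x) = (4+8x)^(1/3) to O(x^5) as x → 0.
2**(2/3) + 2*2**(2/3)*x/3 - 4*2**(2/3)*x**2/9 + 40*2**(2/3)*x**3/81 - 160*2**(2/3)*x**4/243 + O(x**5)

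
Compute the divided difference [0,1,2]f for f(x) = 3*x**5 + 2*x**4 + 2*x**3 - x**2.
64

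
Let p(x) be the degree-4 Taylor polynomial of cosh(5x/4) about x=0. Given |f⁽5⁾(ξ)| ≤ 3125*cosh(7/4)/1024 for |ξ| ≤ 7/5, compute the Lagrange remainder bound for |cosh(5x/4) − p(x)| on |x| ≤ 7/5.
16807*cosh(7/4)/122880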